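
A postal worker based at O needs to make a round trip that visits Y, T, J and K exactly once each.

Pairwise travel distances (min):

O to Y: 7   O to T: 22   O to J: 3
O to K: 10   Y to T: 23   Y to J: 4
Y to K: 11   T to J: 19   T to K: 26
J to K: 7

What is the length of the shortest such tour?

With 4 stops there are 4!/2 = 12 distinct round trips (a route and its reverse cost the same).
O → Y → T → J → K → O: 7+23+19+7+10 = 66
O → Y → T → K → J → O: 7+23+26+7+3 = 66
O → Y → J → T → K → O: 7+4+19+26+10 = 66
O → Y → J → K → T → O: 7+4+7+26+22 = 66
O → Y → K → T → J → O: 7+11+26+19+3 = 66
O → Y → K → J → T → O: 7+11+7+19+22 = 66
O → T → Y → J → K → O: 22+23+4+7+10 = 66
O → T → Y → K → J → O: 22+23+11+7+3 = 66
O → T → J → Y → K → O: 22+19+4+11+10 = 66
O → T → K → Y → J → O: 22+26+11+4+3 = 66
O → J → Y → T → K → O: 3+4+23+26+10 = 66
O → J → T → Y → K → O: 3+19+23+11+10 = 66
The minimum is 66.
One optimal route: O → Y → T → J → K → O (or its reverse).

Minimum total distance: 66 min.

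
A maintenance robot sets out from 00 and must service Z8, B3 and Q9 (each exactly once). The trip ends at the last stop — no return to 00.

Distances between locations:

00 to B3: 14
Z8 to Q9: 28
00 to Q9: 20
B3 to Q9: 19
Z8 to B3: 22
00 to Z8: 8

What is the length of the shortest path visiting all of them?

49 — the minimum one-way total.

There are 3! = 6 possible orderings.
00 → Z8 → B3 → Q9: 8+22+19 = 49
00 → Z8 → Q9 → B3: 8+28+19 = 55
00 → B3 → Z8 → Q9: 14+22+28 = 64
00 → B3 → Q9 → Z8: 14+19+28 = 61
00 → Q9 → Z8 → B3: 20+28+22 = 70
00 → Q9 → B3 → Z8: 20+19+22 = 61
The minimum is 49.
One shortest path: 00 → Z8 → B3 → Q9.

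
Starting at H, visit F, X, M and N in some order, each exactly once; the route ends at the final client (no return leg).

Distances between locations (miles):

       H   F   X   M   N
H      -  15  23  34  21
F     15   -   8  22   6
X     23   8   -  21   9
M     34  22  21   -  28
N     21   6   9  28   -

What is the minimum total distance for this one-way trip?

There are 4! = 24 possible orderings.
H - F - X - M - N: 15+8+21+28 = 72
H - F - X - N - M: 15+8+9+28 = 60
H - F - M - X - N: 15+22+21+9 = 67
H - F - M - N - X: 15+22+28+9 = 74
H - F - N - X - M: 15+6+9+21 = 51
H - F - N - M - X: 15+6+28+21 = 70
H - X - F - M - N: 23+8+22+28 = 81
H - X - F - N - M: 23+8+6+28 = 65
H - X - M - F - N: 23+21+22+6 = 72
H - X - M - N - F: 23+21+28+6 = 78
H - X - N - F - M: 23+9+6+22 = 60
H - X - N - M - F: 23+9+28+22 = 82
H - M - F - X - N: 34+22+8+9 = 73
H - M - F - N - X: 34+22+6+9 = 71
… (10 more)
The minimum is 51.
One shortest path: H → F → N → X → M.

Minimum one-way distance = 51 miles.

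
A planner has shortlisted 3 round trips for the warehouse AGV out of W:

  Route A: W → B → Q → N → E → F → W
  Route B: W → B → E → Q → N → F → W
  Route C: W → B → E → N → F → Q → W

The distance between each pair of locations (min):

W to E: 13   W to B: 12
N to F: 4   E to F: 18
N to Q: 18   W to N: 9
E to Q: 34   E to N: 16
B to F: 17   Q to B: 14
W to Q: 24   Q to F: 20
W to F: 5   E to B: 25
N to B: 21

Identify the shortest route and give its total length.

Shortest is Route A, total 83 min.

Route A: 12 + 14 + 18 + 16 + 18 + 5 = 83
Route B: 12 + 25 + 34 + 18 + 4 + 5 = 98
Route C: 12 + 25 + 16 + 4 + 20 + 24 = 101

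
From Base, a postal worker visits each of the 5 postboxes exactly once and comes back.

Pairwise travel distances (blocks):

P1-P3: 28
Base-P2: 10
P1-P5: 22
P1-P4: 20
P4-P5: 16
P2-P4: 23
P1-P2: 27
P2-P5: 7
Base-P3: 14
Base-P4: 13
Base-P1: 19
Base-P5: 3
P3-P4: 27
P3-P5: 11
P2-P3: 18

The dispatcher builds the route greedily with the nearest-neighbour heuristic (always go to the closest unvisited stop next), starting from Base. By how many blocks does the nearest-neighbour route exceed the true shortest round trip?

Excess over optimum: 5 blocks.

From Base: P5=3, P2=10, P4=13, P3=14, P1=19 → choose P5 (3).
From P5: P2=7, P3=11, P4=16, P1=22 → choose P2 (7).
From P2: P3=18, P4=23, P1=27 → choose P3 (18).
From P3: P4=27, P1=28 → choose P4 (27).
From P4: P1=20 → choose P1 (20).
NN route Base → P5 → P2 → P3 → P4 → P1 → Base costs 94.
Optimal: Base → P2 → P5 → P3 → P1 → P4 → Base costs 89 (by enumerating all 60 distinct tours).
Excess = 94 − 89 = 5.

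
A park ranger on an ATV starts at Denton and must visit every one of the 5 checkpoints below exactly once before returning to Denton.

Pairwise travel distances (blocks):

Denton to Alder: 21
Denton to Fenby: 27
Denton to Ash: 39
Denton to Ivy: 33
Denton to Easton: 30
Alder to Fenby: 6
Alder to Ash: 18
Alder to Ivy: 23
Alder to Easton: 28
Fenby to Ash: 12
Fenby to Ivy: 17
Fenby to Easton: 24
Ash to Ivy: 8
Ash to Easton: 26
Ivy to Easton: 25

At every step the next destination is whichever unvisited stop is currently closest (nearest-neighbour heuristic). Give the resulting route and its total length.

Total distance 102 blocks via the nearest-neighbour route Denton → Alder → Fenby → Ash → Ivy → Easton → Denton.

At Denton the remaining stops are Alder 21, Fenby 27, Easton 30, Ivy 33, Ash 39; go to Alder.
At Alder the remaining stops are Fenby 6, Ash 18, Ivy 23, Easton 28; go to Fenby.
At Fenby the remaining stops are Ash 12, Ivy 17, Easton 24; go to Ash.
At Ash the remaining stops are Ivy 8, Easton 26; go to Ivy.
At Ivy the remaining stops are Easton 25; go to Easton.
Return Easton→Denton: 30.
Total = 21 + 6 + 12 + 8 + 25 + 30 = 102.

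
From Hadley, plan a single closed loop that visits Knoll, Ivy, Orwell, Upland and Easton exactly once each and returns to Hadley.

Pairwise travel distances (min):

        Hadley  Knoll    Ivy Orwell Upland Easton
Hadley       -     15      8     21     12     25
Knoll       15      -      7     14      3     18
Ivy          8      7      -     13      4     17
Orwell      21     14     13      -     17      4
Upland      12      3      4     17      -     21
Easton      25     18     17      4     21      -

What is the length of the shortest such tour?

Shortest round trip = 58 min.

With 5 stops there are 5!/2 = 60 distinct round trips (a route and its reverse cost the same).
Hadley → Knoll → Ivy → Orwell → Upland → Easton → Hadley: 15+7+13+17+21+25 = 98
Hadley → Knoll → Ivy → Orwell → Easton → Upland → Hadley: 15+7+13+4+21+12 = 72
Hadley → Knoll → Ivy → Upland → Orwell → Easton → Hadley: 15+7+4+17+4+25 = 72
Hadley → Knoll → Ivy → Upland → Easton → Orwell → Hadley: 15+7+4+21+4+21 = 72
Hadley → Knoll → Ivy → Easton → Orwell → Upland → Hadley: 15+7+17+4+17+12 = 72
Hadley → Knoll → Ivy → Easton → Upland → Orwell → Hadley: 15+7+17+21+17+21 = 98
Hadley → Knoll → Orwell → Ivy → Upland → Easton → Hadley: 15+14+13+4+21+25 = 92
Hadley → Knoll → Orwell → Ivy → Easton → Upland → Hadley: 15+14+13+17+21+12 = 92
Hadley → Knoll → Orwell → Upland → Ivy → Easton → Hadley: 15+14+17+4+17+25 = 92
Hadley → Knoll → Orwell → Upland → Easton → Ivy → Hadley: 15+14+17+21+17+8 = 92
Hadley → Knoll → Orwell → Easton → Ivy → Upland → Hadley: 15+14+4+17+4+12 = 66
Hadley → Knoll → Orwell → Easton → Upland → Ivy → Hadley: 15+14+4+21+4+8 = 66
Hadley → Knoll → Upland → Ivy → Orwell → Easton → Hadley: 15+3+4+13+4+25 = 64
Hadley → Knoll → Upland → Ivy → Easton → Orwell → Hadley: 15+3+4+17+4+21 = 64
… (46 more)
Hadley → Ivy → Orwell → Easton → Knoll → Upland → Hadley: 8+13+4+18+3+12 = 58  ← best
The minimum is 58.
One optimal route: Hadley → Ivy → Orwell → Easton → Knoll → Upland → Hadley (or its reverse).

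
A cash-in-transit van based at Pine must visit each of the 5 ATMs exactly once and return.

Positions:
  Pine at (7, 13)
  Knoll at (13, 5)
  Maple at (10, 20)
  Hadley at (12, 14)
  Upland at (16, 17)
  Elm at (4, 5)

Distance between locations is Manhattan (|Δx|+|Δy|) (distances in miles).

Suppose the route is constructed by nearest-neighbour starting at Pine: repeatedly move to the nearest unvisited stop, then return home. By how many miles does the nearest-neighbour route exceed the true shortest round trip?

Pine: Hadley=6, Maple=10, Elm=11, Upland=13, Knoll=14 ⇒ Hadley
Hadley: Upland=7, Maple=8, Knoll=10, Elm=17 ⇒ Upland
Upland: Maple=9, Knoll=15, Elm=24 ⇒ Maple
Maple: Knoll=18, Elm=21 ⇒ Knoll
Knoll: Elm=9 ⇒ Elm
NN route Pine → Hadley → Upland → Maple → Knoll → Elm → Pine costs 60.
Optimal: Pine → Maple → Upland → Hadley → Knoll → Elm → Pine costs 56 (by enumerating all 60 distinct tours).
Excess = 60 − 56 = 4.

Excess over optimum: 4 miles.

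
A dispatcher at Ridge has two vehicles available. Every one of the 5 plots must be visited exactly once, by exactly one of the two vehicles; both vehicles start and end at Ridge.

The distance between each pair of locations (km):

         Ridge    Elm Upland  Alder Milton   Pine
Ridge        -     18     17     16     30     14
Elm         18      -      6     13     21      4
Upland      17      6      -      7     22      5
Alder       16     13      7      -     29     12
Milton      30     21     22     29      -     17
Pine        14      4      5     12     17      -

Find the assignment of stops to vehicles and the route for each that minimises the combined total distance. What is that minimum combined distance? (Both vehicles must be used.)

Minimum combined distance: 106 km.

Check every non-empty split of the stops between the two vehicles; for each half take its own optimal tour:
  {Elm} + {Upland, Alder, Milton, Pine}: 36 + 75 = 111
  {Upland} + {Elm, Alder, Milton, Pine}: 34 + 80 = 114
  {Elm, Upland} + {Alder, Milton, Pine}: 41 + 75 = 116
  {Alder} + {Elm, Upland, Milton, Pine}: 32 + 74 = 106
  {Elm, Alder} + {Upland, Milton, Pine}: 47 + 69 = 116
  {Upland, Alder} + {Elm, Milton, Pine}: 40 + 69 = 109
  … (15 splits in total)
Best: vehicle 1 Ridge → Alder → Ridge = 32; vehicle 2 Ridge → Upland → Elm → Pine → Milton → Ridge = 74; combined 106.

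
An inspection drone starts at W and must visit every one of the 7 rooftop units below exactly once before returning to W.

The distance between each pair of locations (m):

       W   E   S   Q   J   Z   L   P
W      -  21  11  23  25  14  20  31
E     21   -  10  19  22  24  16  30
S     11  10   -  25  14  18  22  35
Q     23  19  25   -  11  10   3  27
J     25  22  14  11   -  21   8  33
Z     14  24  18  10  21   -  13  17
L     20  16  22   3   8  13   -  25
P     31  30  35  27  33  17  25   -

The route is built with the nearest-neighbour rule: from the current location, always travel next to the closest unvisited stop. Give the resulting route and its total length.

Nearest-neighbour total = 125 m; route W → S → E → L → Q → Z → P → J → W.

At W the remaining stops are S 11, Z 14, L 20, E 21, Q 23, J 25, P 31; go to S.
At S the remaining stops are E 10, J 14, Z 18, L 22, Q 25, P 35; go to E.
At E the remaining stops are L 16, Q 19, J 22, Z 24, P 30; go to L.
At L the remaining stops are Q 3, J 8, Z 13, P 25; go to Q.
At Q the remaining stops are Z 10, J 11, P 27; go to Z.
At Z the remaining stops are P 17, J 21; go to P.
At P the remaining stops are J 33; go to J.
Return J→W: 25.
Total = 11 + 10 + 16 + 3 + 10 + 17 + 33 + 25 = 125.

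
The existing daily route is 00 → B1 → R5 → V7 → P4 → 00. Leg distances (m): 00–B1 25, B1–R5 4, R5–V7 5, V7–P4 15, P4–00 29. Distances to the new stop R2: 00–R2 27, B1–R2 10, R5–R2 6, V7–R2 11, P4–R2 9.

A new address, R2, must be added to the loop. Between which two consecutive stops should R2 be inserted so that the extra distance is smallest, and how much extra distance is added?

Insertion cost between consecutive stops i–j is d(i,R2) + d(R2,j) − d(i,j):
  between 00 and B1: 27 + 10 − 25 = 12
  between B1 and R5: 10 + 6 − 4 = 12
  between R5 and V7: 6 + 11 − 5 = 12
  between V7 and P4: 11 + 9 − 15 = 5
  between P4 and 00: 9 + 27 − 29 = 7
Cheapest insertion is between V7 and P4, adding 5.
New total = 78 + 5 = 83.

Minimum extra distance: 5 m, inserting R2 between V7 and P4.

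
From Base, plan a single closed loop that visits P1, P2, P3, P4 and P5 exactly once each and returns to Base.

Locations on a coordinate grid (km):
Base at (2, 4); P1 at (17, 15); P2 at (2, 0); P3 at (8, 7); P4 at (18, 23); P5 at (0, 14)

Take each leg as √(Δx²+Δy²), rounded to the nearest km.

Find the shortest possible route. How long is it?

With 5 stops there are 5!/2 = 60 distinct round trips (a route and its reverse cost the same).
Base → P1 → P2 → P3 → P4 → P5 → Base: 19+21+9+19+20+10 = 98
Base → P1 → P2 → P3 → P5 → P4 → Base: 19+21+9+11+20+25 = 105
Base → P1 → P2 → P4 → P3 → P5 → Base: 19+21+28+19+11+10 = 108
Base → P1 → P2 → P4 → P5 → P3 → Base: 19+21+28+20+11+7 = 106
Base → P1 → P2 → P5 → P3 → P4 → Base: 19+21+14+11+19+25 = 109
Base → P1 → P2 → P5 → P4 → P3 → Base: 19+21+14+20+19+7 = 100
Base → P1 → P3 → P2 → P4 → P5 → Base: 19+12+9+28+20+10 = 98
Base → P1 → P3 → P2 → P5 → P4 → Base: 19+12+9+14+20+25 = 99
Base → P1 → P3 → P4 → P2 → P5 → Base: 19+12+19+28+14+10 = 102
Base → P1 → P3 → P4 → P5 → P2 → Base: 19+12+19+20+14+4 = 88
Base → P1 → P3 → P5 → P2 → P4 → Base: 19+12+11+14+28+25 = 109
Base → P1 → P3 → P5 → P4 → P2 → Base: 19+12+11+20+28+4 = 94
Base → P1 → P4 → P2 → P3 → P5 → Base: 19+8+28+9+11+10 = 85
Base → P1 → P4 → P2 → P5 → P3 → Base: 19+8+28+14+11+7 = 87
… (46 more)
Base → P2 → P3 → P1 → P4 → P5 → Base: 4+9+12+8+20+10 = 63  ← best
The minimum is 63.
One optimal route: Base → P2 → P3 → P1 → P4 → P5 → Base (or its reverse).

Shortest round trip = 63 km.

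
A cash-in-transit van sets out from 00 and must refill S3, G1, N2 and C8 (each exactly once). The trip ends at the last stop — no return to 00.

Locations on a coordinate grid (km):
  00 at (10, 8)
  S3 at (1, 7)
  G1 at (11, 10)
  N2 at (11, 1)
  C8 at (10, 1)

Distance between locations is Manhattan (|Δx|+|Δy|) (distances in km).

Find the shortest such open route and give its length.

Minimum one-way distance = 28 km.

There are 4! = 24 possible orderings.
00→S3→G1→N2→C8: 10+13+9+1 = 33
00→S3→G1→C8→N2: 10+13+10+1 = 34
00→S3→N2→G1→C8: 10+16+9+10 = 45
00→S3→N2→C8→G1: 10+16+1+10 = 37
00→S3→C8→G1→N2: 10+15+10+9 = 44
00→S3→C8→N2→G1: 10+15+1+9 = 35
00→G1→S3→N2→C8: 3+13+16+1 = 33
00→G1→S3→C8→N2: 3+13+15+1 = 32
00→G1→N2→S3→C8: 3+9+16+15 = 43
00→G1→N2→C8→S3: 3+9+1+15 = 28
00→G1→C8→S3→N2: 3+10+15+16 = 44
00→G1→C8→N2→S3: 3+10+1+16 = 30
00→N2→S3→G1→C8: 8+16+13+10 = 47
00→N2→S3→C8→G1: 8+16+15+10 = 49
… (10 more)
The minimum is 28.
One shortest path: 00 → G1 → N2 → C8 → S3.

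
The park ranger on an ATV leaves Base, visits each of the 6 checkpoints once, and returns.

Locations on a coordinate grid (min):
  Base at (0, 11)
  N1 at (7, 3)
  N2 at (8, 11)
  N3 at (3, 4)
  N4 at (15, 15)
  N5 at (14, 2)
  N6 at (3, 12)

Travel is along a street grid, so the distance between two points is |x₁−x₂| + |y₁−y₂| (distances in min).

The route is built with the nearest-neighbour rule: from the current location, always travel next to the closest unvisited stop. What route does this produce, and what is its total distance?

Base → [N6:4 / N2:8 / N3:10 / N1:15 / N4:19 / N5:23] → N6 (4)
N6 → [N2:6 / N3:8 / N1:13 / N4:15 / N5:21] → N2 (6)
N2 → [N1:9 / N4:11 / N3:12 / N5:15] → N1 (9)
N1 → [N3:5 / N5:8 / N4:20] → N3 (5)
N3 → [N5:13 / N4:23] → N5 (13)
N5 → [N4:14] → N4 (14)
Return N4→Base: 19.
Total = 4 + 6 + 9 + 5 + 13 + 14 + 19 = 70.

Total distance 70 min via the nearest-neighbour route Base → N6 → N2 → N1 → N3 → N5 → N4 → Base.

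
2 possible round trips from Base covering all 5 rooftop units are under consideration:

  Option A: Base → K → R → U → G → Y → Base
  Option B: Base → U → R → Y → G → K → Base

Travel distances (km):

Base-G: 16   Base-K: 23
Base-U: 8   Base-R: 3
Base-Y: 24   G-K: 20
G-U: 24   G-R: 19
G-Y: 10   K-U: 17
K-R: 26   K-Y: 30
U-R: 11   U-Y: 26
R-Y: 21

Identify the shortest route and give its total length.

Shortest is Option B, total 93 km.

Option A: 23 + 26 + 11 + 24 + 10 + 24 = 118
Option B: 8 + 11 + 21 + 10 + 20 + 23 = 93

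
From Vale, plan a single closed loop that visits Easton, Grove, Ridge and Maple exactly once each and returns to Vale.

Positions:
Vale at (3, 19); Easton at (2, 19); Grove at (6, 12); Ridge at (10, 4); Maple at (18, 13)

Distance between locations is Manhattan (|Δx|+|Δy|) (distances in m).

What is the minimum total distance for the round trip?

Minimum total distance: 62 m.

There are 12 distinct closed tours to check (reversals are equivalent).
Vale - Easton - Grove - Ridge - Maple - Vale: 1+11+12+17+21 = 62
Vale - Easton - Grove - Maple - Ridge - Vale: 1+11+13+17+22 = 64
Vale - Easton - Ridge - Grove - Maple - Vale: 1+23+12+13+21 = 70
Vale - Easton - Ridge - Maple - Grove - Vale: 1+23+17+13+10 = 64
Vale - Easton - Maple - Grove - Ridge - Vale: 1+22+13+12+22 = 70
Vale - Easton - Maple - Ridge - Grove - Vale: 1+22+17+12+10 = 62
Vale - Grove - Easton - Ridge - Maple - Vale: 10+11+23+17+21 = 82
Vale - Grove - Easton - Maple - Ridge - Vale: 10+11+22+17+22 = 82
Vale - Grove - Ridge - Easton - Maple - Vale: 10+12+23+22+21 = 88
Vale - Grove - Maple - Easton - Ridge - Vale: 10+13+22+23+22 = 90
Vale - Ridge - Easton - Grove - Maple - Vale: 22+23+11+13+21 = 90
Vale - Ridge - Grove - Easton - Maple - Vale: 22+12+11+22+21 = 88
The minimum is 62.
One optimal route: Vale → Easton → Grove → Ridge → Maple → Vale (or its reverse).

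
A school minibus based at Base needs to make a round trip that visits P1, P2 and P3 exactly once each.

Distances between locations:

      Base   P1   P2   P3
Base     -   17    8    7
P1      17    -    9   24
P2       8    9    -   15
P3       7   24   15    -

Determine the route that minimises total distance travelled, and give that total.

Base - P1 - P2 - P3 - Base: 17+9+15+7 = 48
Base - P1 - P3 - P2 - Base: 17+24+15+8 = 64
Base - P2 - P1 - P3 - Base: 8+9+24+7 = 48
The minimum is 48.
One optimal route: Base → P1 → P2 → P3 → Base (or its reverse).

48 — the shortest possible round trip.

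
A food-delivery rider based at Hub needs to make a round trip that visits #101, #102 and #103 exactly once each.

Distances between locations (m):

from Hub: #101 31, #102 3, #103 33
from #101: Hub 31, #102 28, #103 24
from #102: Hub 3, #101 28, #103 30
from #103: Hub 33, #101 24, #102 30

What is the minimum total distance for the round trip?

88 m — the shortest possible round trip.

With 3 stops there are 3!/2 = 3 distinct round trips (a route and its reverse cost the same).
Hub → #101 → #102 → #103 → Hub: 31+28+30+33 = 122
Hub → #101 → #103 → #102 → Hub: 31+24+30+3 = 88
Hub → #102 → #101 → #103 → Hub: 3+28+24+33 = 88
The minimum is 88.
One optimal route: Hub → #101 → #103 → #102 → Hub (or its reverse).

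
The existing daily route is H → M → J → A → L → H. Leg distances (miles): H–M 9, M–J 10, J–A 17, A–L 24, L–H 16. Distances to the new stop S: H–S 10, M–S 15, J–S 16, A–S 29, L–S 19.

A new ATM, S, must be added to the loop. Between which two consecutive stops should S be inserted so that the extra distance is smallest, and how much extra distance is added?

Minimum extra distance: 13 miles, inserting S between L and H.

Insertion cost between consecutive stops i–j is d(i,S) + d(S,j) − d(i,j):
  between H and M: 10 + 15 − 9 = 16
  between M and J: 15 + 16 − 10 = 21
  between J and A: 16 + 29 − 17 = 28
  between A and L: 29 + 19 − 24 = 24
  between L and H: 19 + 10 − 16 = 13
Cheapest insertion is between L and H, adding 13.
New total = 76 + 13 = 89.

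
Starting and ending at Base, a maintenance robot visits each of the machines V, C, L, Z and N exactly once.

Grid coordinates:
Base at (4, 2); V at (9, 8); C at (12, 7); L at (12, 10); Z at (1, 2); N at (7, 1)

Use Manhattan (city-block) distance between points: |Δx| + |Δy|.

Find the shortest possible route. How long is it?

40 — the shortest possible round trip.

Base - V - C - L - Z - N - Base: 11+4+3+19+7+4 = 48
Base - V - C - L - N - Z - Base: 11+4+3+14+7+3 = 42
Base - V - C - Z - L - N - Base: 11+4+16+19+14+4 = 68
Base - V - C - Z - N - L - Base: 11+4+16+7+14+16 = 68
Base - V - C - N - L - Z - Base: 11+4+11+14+19+3 = 62
Base - V - C - N - Z - L - Base: 11+4+11+7+19+16 = 68
Base - V - L - C - Z - N - Base: 11+5+3+16+7+4 = 46
Base - V - L - C - N - Z - Base: 11+5+3+11+7+3 = 40
Base - V - L - Z - C - N - Base: 11+5+19+16+11+4 = 66
Base - V - L - Z - N - C - Base: 11+5+19+7+11+13 = 66
Base - V - L - N - C - Z - Base: 11+5+14+11+16+3 = 60
Base - V - L - N - Z - C - Base: 11+5+14+7+16+13 = 66
Base - V - Z - C - L - N - Base: 11+14+16+3+14+4 = 62
Base - V - Z - C - N - L - Base: 11+14+16+11+14+16 = 82
… (46 more)
The minimum is 40.
One optimal route: Base → V → L → C → N → Z → Base (or its reverse).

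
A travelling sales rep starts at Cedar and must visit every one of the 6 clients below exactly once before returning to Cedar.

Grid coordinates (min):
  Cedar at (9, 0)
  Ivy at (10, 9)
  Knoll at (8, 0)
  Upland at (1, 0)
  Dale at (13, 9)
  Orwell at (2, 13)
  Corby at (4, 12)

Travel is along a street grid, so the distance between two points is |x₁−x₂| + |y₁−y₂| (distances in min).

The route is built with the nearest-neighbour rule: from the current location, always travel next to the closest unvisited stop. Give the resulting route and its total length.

50 min along Cedar → Knoll → Upland → Orwell → Corby → Ivy → Dale → Cedar.

From Cedar: distances to unvisited — Knoll=1, Upland=8, Ivy=10, Dale=13, Corby=17, Orwell=20. Nearest is Knoll (1).
From Knoll: distances to unvisited — Upland=7, Ivy=11, Dale=14, Corby=16, Orwell=19. Nearest is Upland (7).
From Upland: distances to unvisited — Orwell=14, Corby=15, Ivy=18, Dale=21. Nearest is Orwell (14).
From Orwell: distances to unvisited — Corby=3, Ivy=12, Dale=15. Nearest is Corby (3).
From Corby: distances to unvisited — Ivy=9, Dale=12. Nearest is Ivy (9).
From Ivy: distances to unvisited — Dale=3. Nearest is Dale (3).
Return Dale→Cedar: 13.
Total = 1 + 7 + 14 + 3 + 9 + 3 + 13 = 50.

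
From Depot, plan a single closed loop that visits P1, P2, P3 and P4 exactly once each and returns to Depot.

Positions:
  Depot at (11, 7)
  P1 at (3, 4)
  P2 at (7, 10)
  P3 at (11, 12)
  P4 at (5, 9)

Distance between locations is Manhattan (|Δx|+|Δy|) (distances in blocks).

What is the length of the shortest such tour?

With 4 stops there are 4!/2 = 12 distinct round trips (a route and its reverse cost the same).
Depot → P1 → P2 → P3 → P4 → Depot: 11+10+6+9+8 = 44
Depot → P1 → P2 → P4 → P3 → Depot: 11+10+3+9+5 = 38
Depot → P1 → P3 → P2 → P4 → Depot: 11+16+6+3+8 = 44
Depot → P1 → P3 → P4 → P2 → Depot: 11+16+9+3+7 = 46
Depot → P1 → P4 → P2 → P3 → Depot: 11+7+3+6+5 = 32
Depot → P1 → P4 → P3 → P2 → Depot: 11+7+9+6+7 = 40
Depot → P2 → P1 → P3 → P4 → Depot: 7+10+16+9+8 = 50
Depot → P2 → P1 → P4 → P3 → Depot: 7+10+7+9+5 = 38
Depot → P2 → P3 → P1 → P4 → Depot: 7+6+16+7+8 = 44
Depot → P2 → P4 → P1 → P3 → Depot: 7+3+7+16+5 = 38
Depot → P3 → P1 → P2 → P4 → Depot: 5+16+10+3+8 = 42
Depot → P3 → P2 → P1 → P4 → Depot: 5+6+10+7+8 = 36
The minimum is 32.
One optimal route: Depot → P1 → P4 → P2 → P3 → Depot (or its reverse).

32 blocks — the shortest possible round trip.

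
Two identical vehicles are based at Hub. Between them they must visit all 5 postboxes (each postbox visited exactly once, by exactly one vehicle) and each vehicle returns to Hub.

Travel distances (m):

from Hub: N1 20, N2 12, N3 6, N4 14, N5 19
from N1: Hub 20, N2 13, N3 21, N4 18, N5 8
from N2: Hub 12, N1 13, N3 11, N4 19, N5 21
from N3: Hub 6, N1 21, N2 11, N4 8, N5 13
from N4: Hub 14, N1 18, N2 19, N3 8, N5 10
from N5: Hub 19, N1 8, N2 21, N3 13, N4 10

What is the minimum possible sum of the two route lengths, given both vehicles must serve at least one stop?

69 m — the smallest possible combined total.

Try each way of splitting the stops between the two vehicles (each non-empty) and, for each split, find the best tour for each vehicle:
  {N1} + {N2, N3, N4, N5}: 40 + 57 = 97
  {N2} + {N1, N3, N4, N5}: 24 + 52 = 76
  {N1, N2} + {N3, N4, N5}: 45 + 43 = 88
  {N3} + {N1, N2, N4, N5}: 12 + 57 = 69
  {N1, N3} + {N2, N4, N5}: 47 + 57 = 104
  {N2, N3} + {N1, N4, N5}: 29 + 52 = 81
  … (15 splits in total)
Best: vehicle 1 Hub → N3 → Hub = 12; vehicle 2 Hub → N2 → N1 → N5 → N4 → Hub = 57; combined 69.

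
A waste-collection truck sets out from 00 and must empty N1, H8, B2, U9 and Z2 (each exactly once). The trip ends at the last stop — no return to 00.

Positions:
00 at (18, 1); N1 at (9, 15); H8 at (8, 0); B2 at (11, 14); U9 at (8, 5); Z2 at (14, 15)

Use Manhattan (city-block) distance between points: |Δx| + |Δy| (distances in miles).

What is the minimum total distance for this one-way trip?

Shortest open route: 34 miles.

There are 5! = 120 possible orderings.
00 - N1 - H8 - B2 - U9 - Z2: 23+16+17+12+16 = 84
00 - N1 - H8 - B2 - Z2 - U9: 23+16+17+4+16 = 76
00 - N1 - H8 - U9 - B2 - Z2: 23+16+5+12+4 = 60
00 - N1 - H8 - U9 - Z2 - B2: 23+16+5+16+4 = 64
00 - N1 - H8 - Z2 - B2 - U9: 23+16+21+4+12 = 76
00 - N1 - H8 - Z2 - U9 - B2: 23+16+21+16+12 = 88
00 - N1 - B2 - H8 - U9 - Z2: 23+3+17+5+16 = 64
00 - N1 - B2 - H8 - Z2 - U9: 23+3+17+21+16 = 80
00 - N1 - B2 - U9 - H8 - Z2: 23+3+12+5+21 = 64
00 - N1 - B2 - U9 - Z2 - H8: 23+3+12+16+21 = 75
00 - N1 - B2 - Z2 - H8 - U9: 23+3+4+21+5 = 56
00 - N1 - B2 - Z2 - U9 - H8: 23+3+4+16+5 = 51
00 - N1 - U9 - H8 - B2 - Z2: 23+11+5+17+4 = 60
00 - N1 - U9 - H8 - Z2 - B2: 23+11+5+21+4 = 64
… (106 more)
00 - H8 - U9 - N1 - B2 - Z2: 11+5+11+3+4 = 34  ← best
The minimum is 34.
One shortest path: 00 → H8 → U9 → N1 → B2 → Z2.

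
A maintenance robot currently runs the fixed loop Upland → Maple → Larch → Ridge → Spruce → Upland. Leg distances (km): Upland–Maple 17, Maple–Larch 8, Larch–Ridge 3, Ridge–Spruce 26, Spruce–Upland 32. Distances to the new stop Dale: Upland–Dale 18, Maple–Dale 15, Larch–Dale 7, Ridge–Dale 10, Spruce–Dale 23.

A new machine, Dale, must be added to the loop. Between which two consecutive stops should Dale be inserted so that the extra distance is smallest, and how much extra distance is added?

+7 km — insert Dale between Ridge and Spruce.

Insertion cost between consecutive stops i–j is d(i,Dale) + d(Dale,j) − d(i,j):
  between Upland and Maple: 18 + 15 − 17 = 16
  between Maple and Larch: 15 + 7 − 8 = 14
  between Larch and Ridge: 7 + 10 − 3 = 14
  between Ridge and Spruce: 10 + 23 − 26 = 7
  between Spruce and Upland: 23 + 18 − 32 = 9
Cheapest insertion is between Ridge and Spruce, adding 7.
New total = 86 + 7 = 93.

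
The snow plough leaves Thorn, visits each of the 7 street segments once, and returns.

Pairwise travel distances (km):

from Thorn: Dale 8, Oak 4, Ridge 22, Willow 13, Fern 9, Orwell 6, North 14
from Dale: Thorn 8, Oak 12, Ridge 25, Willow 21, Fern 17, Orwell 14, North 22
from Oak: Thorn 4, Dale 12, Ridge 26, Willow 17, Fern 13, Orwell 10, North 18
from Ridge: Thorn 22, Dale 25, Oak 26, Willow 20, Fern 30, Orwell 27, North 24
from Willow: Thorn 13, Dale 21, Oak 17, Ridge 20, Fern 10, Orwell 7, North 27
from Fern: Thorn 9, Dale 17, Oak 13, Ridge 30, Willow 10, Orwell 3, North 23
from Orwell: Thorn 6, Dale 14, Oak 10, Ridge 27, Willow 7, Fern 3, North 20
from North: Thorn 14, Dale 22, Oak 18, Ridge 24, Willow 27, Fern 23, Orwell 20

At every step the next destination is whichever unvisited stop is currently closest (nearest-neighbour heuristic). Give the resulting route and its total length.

Thorn → [Oak:4 / Orwell:6 / Dale:8 / Fern:9 / Willow:13 / North:14 / Ridge:22] → Oak (4)
Oak → [Orwell:10 / Dale:12 / Fern:13 / Willow:17 / North:18 / Ridge:26] → Orwell (10)
Orwell → [Fern:3 / Willow:7 / Dale:14 / North:20 / Ridge:27] → Fern (3)
Fern → [Willow:10 / Dale:17 / North:23 / Ridge:30] → Willow (10)
Willow → [Ridge:20 / Dale:21 / North:27] → Ridge (20)
Ridge → [North:24 / Dale:25] → North (24)
North → [Dale:22] → Dale (22)
Return Dale→Thorn: 8.
Total = 4 + 10 + 3 + 10 + 20 + 24 + 22 + 8 = 101.

Total distance 101 km via the nearest-neighbour route Thorn → Oak → Orwell → Fern → Willow → Ridge → North → Dale → Thorn.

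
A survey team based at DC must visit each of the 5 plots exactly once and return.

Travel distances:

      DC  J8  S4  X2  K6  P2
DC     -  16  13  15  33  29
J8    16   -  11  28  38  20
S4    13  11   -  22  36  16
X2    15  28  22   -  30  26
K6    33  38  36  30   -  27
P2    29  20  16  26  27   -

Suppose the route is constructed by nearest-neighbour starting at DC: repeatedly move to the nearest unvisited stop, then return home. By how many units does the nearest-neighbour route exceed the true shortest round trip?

18 longer than the optimal tour.

DC: S4=13, X2=15, J8=16, P2=29, K6=33 ⇒ S4
S4: J8=11, P2=16, X2=22, K6=36 ⇒ J8
J8: P2=20, X2=28, K6=38 ⇒ P2
P2: X2=26, K6=27 ⇒ X2
X2: K6=30 ⇒ K6
NN route DC → S4 → J8 → P2 → X2 → K6 → DC costs 133.
Optimal: DC → J8 → S4 → P2 → K6 → X2 → DC costs 115 (by enumerating all 60 distinct tours).
Excess = 133 − 115 = 18.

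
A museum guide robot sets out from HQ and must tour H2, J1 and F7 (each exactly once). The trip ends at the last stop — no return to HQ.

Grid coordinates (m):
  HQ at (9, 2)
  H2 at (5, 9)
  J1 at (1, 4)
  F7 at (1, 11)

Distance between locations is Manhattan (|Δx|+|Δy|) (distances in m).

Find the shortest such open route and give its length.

23 m — the minimum one-way total.

There are 3! = 6 possible orderings.
HQ→H2→J1→F7: 11+9+7 = 27
HQ→H2→F7→J1: 11+6+7 = 24
HQ→J1→H2→F7: 10+9+6 = 25
HQ→J1→F7→H2: 10+7+6 = 23
HQ→F7→H2→J1: 17+6+9 = 32
HQ→F7→J1→H2: 17+7+9 = 33
The minimum is 23.
One shortest path: HQ → J1 → F7 → H2.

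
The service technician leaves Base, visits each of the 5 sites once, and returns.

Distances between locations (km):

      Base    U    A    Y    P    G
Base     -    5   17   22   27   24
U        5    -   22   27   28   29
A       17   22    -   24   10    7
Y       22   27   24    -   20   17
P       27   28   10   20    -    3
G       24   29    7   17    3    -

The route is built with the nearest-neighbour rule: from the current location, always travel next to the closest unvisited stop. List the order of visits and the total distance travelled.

Nearest-neighbour total = 79 km; route Base → U → A → G → P → Y → Base.

From Base: distances to unvisited — U=5, A=17, Y=22, G=24, P=27. Nearest is U (5).
From U: distances to unvisited — A=22, Y=27, P=28, G=29. Nearest is A (22).
From A: distances to unvisited — G=7, P=10, Y=24. Nearest is G (7).
From G: distances to unvisited — P=3, Y=17. Nearest is P (3).
From P: distances to unvisited — Y=20. Nearest is Y (20).
Return Y→Base: 22.
Total = 5 + 22 + 7 + 3 + 20 + 22 = 79.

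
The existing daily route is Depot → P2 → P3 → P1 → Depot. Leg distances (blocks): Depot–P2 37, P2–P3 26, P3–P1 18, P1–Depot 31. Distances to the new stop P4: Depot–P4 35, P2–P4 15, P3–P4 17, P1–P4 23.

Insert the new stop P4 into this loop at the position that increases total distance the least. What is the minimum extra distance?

Insertion cost between consecutive stops i–j is d(i,P4) + d(P4,j) − d(i,j):
  between Depot and P2: 35 + 15 − 37 = 13
  between P2 and P3: 15 + 17 − 26 = 6
  between P3 and P1: 17 + 23 − 18 = 22
  between P1 and Depot: 23 + 35 − 31 = 27
Cheapest insertion is between P2 and P3, adding 6.
New total = 112 + 6 = 118.

Minimum extra distance: 6 blocks, inserting P4 between P2 and P3.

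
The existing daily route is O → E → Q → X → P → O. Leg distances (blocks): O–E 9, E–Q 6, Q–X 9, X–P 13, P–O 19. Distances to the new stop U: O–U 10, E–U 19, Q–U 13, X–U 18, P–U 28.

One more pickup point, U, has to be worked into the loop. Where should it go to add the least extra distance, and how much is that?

Insertion cost between consecutive stops i–j is d(i,U) + d(U,j) − d(i,j):
  between O and E: 10 + 19 − 9 = 20
  between E and Q: 19 + 13 − 6 = 26
  between Q and X: 13 + 18 − 9 = 22
  between X and P: 18 + 28 − 13 = 33
  between P and O: 28 + 10 − 19 = 19
Cheapest insertion is between P and O, adding 19.
New total = 56 + 19 = 75.

+19 blocks — insert U between P and O.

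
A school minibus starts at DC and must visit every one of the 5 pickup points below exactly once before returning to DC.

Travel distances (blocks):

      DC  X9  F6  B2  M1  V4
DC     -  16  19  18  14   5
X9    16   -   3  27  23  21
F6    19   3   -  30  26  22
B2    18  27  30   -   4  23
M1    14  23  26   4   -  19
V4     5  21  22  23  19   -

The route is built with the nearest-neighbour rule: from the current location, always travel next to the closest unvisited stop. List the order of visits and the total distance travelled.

Total distance 77 blocks via the nearest-neighbour route DC → V4 → M1 → B2 → X9 → F6 → DC.

DC → [V4:5 / M1:14 / X9:16 / B2:18 / F6:19] → V4 (5)
V4 → [M1:19 / X9:21 / F6:22 / B2:23] → M1 (19)
M1 → [B2:4 / X9:23 / F6:26] → B2 (4)
B2 → [X9:27 / F6:30] → X9 (27)
X9 → [F6:3] → F6 (3)
Return F6→DC: 19.
Total = 5 + 19 + 4 + 27 + 3 + 19 = 77.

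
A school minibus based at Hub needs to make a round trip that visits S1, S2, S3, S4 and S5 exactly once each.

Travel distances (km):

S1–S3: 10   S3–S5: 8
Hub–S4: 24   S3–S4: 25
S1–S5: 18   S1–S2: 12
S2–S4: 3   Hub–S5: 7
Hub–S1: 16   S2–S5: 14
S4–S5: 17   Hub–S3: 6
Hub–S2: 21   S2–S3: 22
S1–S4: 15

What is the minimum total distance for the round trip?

With 5 stops there are 5!/2 = 60 distinct round trips (a route and its reverse cost the same).
Hub → S1 → S2 → S3 → S4 → S5 → Hub: 16+12+22+25+17+7 = 99
Hub → S1 → S2 → S3 → S5 → S4 → Hub: 16+12+22+8+17+24 = 99
Hub → S1 → S2 → S4 → S3 → S5 → Hub: 16+12+3+25+8+7 = 71
Hub → S1 → S2 → S4 → S5 → S3 → Hub: 16+12+3+17+8+6 = 62
Hub → S1 → S2 → S5 → S3 → S4 → Hub: 16+12+14+8+25+24 = 99
Hub → S1 → S2 → S5 → S4 → S3 → Hub: 16+12+14+17+25+6 = 90
Hub → S1 → S3 → S2 → S4 → S5 → Hub: 16+10+22+3+17+7 = 75
Hub → S1 → S3 → S2 → S5 → S4 → Hub: 16+10+22+14+17+24 = 103
Hub → S1 → S3 → S4 → S2 → S5 → Hub: 16+10+25+3+14+7 = 75
Hub → S1 → S3 → S4 → S5 → S2 → Hub: 16+10+25+17+14+21 = 103
Hub → S1 → S3 → S5 → S2 → S4 → Hub: 16+10+8+14+3+24 = 75
Hub → S1 → S3 → S5 → S4 → S2 → Hub: 16+10+8+17+3+21 = 75
Hub → S1 → S4 → S2 → S3 → S5 → Hub: 16+15+3+22+8+7 = 71
Hub → S1 → S4 → S2 → S5 → S3 → Hub: 16+15+3+14+8+6 = 62
… (46 more)
Hub → S3 → S1 → S2 → S4 → S5 → Hub: 6+10+12+3+17+7 = 55  ← best
The minimum is 55.
One optimal route: Hub → S3 → S1 → S2 → S4 → S5 → Hub (or its reverse).

Minimum total distance: 55 km.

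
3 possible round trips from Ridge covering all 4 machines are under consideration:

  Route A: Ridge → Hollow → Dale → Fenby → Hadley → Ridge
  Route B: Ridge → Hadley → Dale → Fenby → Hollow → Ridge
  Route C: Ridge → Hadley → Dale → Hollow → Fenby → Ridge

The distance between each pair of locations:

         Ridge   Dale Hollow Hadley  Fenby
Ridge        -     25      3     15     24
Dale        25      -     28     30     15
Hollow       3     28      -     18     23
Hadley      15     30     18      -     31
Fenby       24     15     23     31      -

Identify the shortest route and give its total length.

Shortest is Route B, total 86.

Route A: 3 + 28 + 15 + 31 + 15 = 92
Route B: 15 + 30 + 15 + 23 + 3 = 86
Route C: 15 + 30 + 28 + 23 + 24 = 120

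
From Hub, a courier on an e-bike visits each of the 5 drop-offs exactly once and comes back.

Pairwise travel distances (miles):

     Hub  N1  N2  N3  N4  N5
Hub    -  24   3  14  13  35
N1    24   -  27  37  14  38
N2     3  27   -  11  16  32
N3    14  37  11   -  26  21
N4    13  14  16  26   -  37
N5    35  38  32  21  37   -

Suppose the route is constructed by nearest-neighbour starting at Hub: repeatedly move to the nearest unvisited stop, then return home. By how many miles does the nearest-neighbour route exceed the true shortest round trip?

Hub: N2=3, N4=13, N3=14, N1=24, N5=35 ⇒ N2
N2: N3=11, N4=16, N1=27, N5=32 ⇒ N3
N3: N5=21, N4=26, N1=37 ⇒ N5
N5: N4=37, N1=38 ⇒ N4
N4: N1=14 ⇒ N1
NN route Hub → N2 → N3 → N5 → N4 → N1 → Hub costs 110.
Optimal: Hub → N2 → N3 → N5 → N1 → N4 → Hub costs 100 (by enumerating all 60 distinct tours).
Excess = 110 − 100 = 10.

Excess over optimum: 10 miles.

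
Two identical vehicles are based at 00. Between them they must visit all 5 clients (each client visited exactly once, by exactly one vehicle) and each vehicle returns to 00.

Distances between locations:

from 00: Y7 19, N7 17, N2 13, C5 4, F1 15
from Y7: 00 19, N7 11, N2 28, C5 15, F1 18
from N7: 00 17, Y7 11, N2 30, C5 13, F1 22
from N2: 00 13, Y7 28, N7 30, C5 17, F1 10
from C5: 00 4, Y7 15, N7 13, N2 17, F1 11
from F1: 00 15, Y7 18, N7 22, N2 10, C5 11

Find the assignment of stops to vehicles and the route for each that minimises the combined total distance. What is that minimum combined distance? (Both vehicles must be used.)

77 — the smallest possible combined total.

There are 2^4 − 1 = 15 ways to divide the 5 stops into two non-empty groups. For each, the best each vehicle can do is its own shortest tour through its group:
  {Y7} + {N7, N2, C5, F1}: 38 + 62 = 100
  {N7} + {Y7, N2, C5, F1}: 34 + 60 = 94
  {Y7, N7} + {N2, C5, F1}: 47 + 38 = 85
  {N2} + {Y7, N7, C5, F1}: 26 + 61 = 87
  {Y7, N2} + {N7, C5, F1}: 60 + 54 = 114
  {N7, N2} + {Y7, C5, F1}: 60 + 52 = 112
  … (15 splits in total)
  {C5} + {Y7, N7, N2, F1}: 8 + 69 = 77  ← best
Best: vehicle 1 00 → C5 → 00 = 8; vehicle 2 00 → N7 → Y7 → F1 → N2 → 00 = 69; combined 77.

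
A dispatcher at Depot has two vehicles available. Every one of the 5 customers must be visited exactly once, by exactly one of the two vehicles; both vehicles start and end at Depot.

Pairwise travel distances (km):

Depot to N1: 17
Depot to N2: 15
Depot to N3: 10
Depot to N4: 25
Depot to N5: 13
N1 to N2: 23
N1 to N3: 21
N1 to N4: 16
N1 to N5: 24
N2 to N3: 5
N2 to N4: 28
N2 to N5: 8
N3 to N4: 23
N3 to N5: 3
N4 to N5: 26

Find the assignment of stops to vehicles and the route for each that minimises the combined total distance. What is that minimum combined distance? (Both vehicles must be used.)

94 km — the smallest possible combined total.

Try each way of splitting the stops between the two vehicles (each non-empty) and, for each split, find the best tour for each vehicle:
  {N1} + {N2, N3, N4, N5}: 34 + 74 = 108
  {N2} + {N1, N3, N4, N5}: 30 + 72 = 102
  {N1, N2} + {N3, N4, N5}: 55 + 64 = 119
  {N3} + {N1, N2, N4, N5}: 20 + 82 = 102
  {N1, N3} + {N2, N4, N5}: 48 + 74 = 122
  {N2, N3} + {N1, N4, N5}: 30 + 72 = 102
  … (15 splits in total)
  {N1, N4} + {N2, N3, N5}: 58 + 36 = 94  ← best
Best: vehicle 1 Depot → N1 → N4 → Depot = 58; vehicle 2 Depot → N2 → N3 → N5 → Depot = 36; combined 94.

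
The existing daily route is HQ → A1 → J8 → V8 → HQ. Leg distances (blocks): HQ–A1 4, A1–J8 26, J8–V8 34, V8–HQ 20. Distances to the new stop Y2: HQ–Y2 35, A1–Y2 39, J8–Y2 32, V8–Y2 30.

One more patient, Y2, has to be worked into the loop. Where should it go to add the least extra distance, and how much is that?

Insertion cost between consecutive stops i–j is d(i,Y2) + d(Y2,j) − d(i,j):
  between HQ and A1: 35 + 39 − 4 = 70
  between A1 and J8: 39 + 32 − 26 = 45
  between J8 and V8: 32 + 30 − 34 = 28
  between V8 and HQ: 30 + 35 − 20 = 45
Cheapest insertion is between J8 and V8, adding 28.
New total = 84 + 28 = 112.

+28 blocks — insert Y2 between J8 and V8.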